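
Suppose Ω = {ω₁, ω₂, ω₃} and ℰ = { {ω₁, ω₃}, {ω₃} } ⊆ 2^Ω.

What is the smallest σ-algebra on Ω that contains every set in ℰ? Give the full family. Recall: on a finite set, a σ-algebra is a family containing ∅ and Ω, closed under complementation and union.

Initial family (4 sets): { ∅, {ω₃}, {ω₁, ω₃}, Ω }.
Round 1 adds 2:
  {ω₂}  = {ω₁, ω₃}ᶜ
  {ω₁, ω₂}  = {ω₃}ᶜ
Round 2 (1 new):
  {ω₂, ω₃}  = {ω₃} ∪ {ω₂}
Round 3 adds 1:
  {ω₁}  = {ω₂, ω₃}ᶜ
Round 4: closed — nothing new.

Therefore σ(ℰ) = { ∅, {ω₁}, {ω₂}, {ω₃}, {ω₁, ω₂}, {ω₁, ω₃}, {ω₂, ω₃}, Ω } (|σ(ℰ)| = 8).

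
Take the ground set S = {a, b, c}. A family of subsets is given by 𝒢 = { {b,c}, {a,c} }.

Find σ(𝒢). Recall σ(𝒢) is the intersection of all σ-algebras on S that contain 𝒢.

Seed the family with 𝒢 together with ∅ and S: { {}, {a,c}, {b,c}, S }.
Step 1: 2 new —
  {a}  = complement {b,c}
  {b}  = complement {a,c}
  (now 6)
Step 2: +1 →
  {a,b}  = {b} ∪ {a}
  (now 7)
Step 3: +1 →
  {c}  = complement {a,b}
  (now 8)
After Step 4 the family is unchanged; done.

Hence σ(𝒢) has 8 members: { {}, {a}, {b}, {c}, {a,b}, {a,c}, {b,c}, S }.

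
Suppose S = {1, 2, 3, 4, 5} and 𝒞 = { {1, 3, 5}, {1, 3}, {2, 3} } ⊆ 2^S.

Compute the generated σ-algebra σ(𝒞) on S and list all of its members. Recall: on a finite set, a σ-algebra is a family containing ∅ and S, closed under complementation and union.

Seed the family with 𝒞 together with ∅ and S: { {}, {1, 3}, {2, 3}, {1, 3, 5}, S }.
Iteration 1: 5 new —
  {2, 4}  = S∖{1, 3, 5}
  {1, 2, 3}  = {2, 3} ∪ {1, 3}
  {1, 4, 5}  = S∖{2, 3}
  {2, 4, 5}  = S∖{1, 3}
  {1, 2, 3, 5}  = {2, 3} ∪ {1, 3, 5}
Iteration 2: +7 →
  {4}  = S∖{1, 2, 3, 5}
  {4, 5}  = S∖{1, 2, 3}
  {2, 3, 4}  = {2, 3} ∪ {2, 4}
  {1, 2, 3, 4}  = {1, 2, 3} ∪ {2, 4}
  {1, 2, 4, 5}  = {1, 4, 5} ∪ {2, 4}
  {1, 3, 4, 5}  = {1, 4, 5} ∪ {1, 3, 5}
  {2, 3, 4, 5}  = {2, 3} ∪ {2, 4, 5}
Iteration 3: +6 →
  {1}  = S∖{2, 3, 4, 5}
  {2}  = S∖{1, 3, 4, 5}
  {3}  = S∖{1, 2, 4, 5}
  {5}  = S∖{1, 2, 3, 4}
  {1, 5}  = S∖{2, 3, 4}
  {1, 3, 4}  = {1, 3} ∪ {4}
Iteration 4: +9 →
  {1, 2}  = {2} ∪ {1}
  {1, 4}  = {4} ∪ {1}
  {2, 5}  = S∖{1, 3, 4}
  {3, 4}  = {3} ∪ {4}
  {3, 5}  = {5} ∪ {3}
  {1, 2, 4}  = {2, 4} ∪ {1}
  {1, 2, 5}  = {2} ∪ {1, 5}
  {2, 3, 5}  = {5} ∪ {2, 3}
  {3, 4, 5}  = {4, 5} ∪ {3}
Iteration 5: stable.

Therefore σ(𝒞) = { {}, {1}, {2}, {3}, {4}, {5}, {1, 2}, {1, 3}, {1, 4}, {1, 5}, {2, 3}, {2, 4}, {2, 5}, {3, 4}, {3, 5}, {4, 5}, {1, 2, 3}, {1, 2, 4}, {1, 2, 5}, {1, 3, 4}, {1, 3, 5}, {1, 4, 5}, {2, 3, 4}, {2, 3, 5}, {2, 4, 5}, {3, 4, 5}, {1, 2, 3, 4}, {1, 2, 3, 5}, {1, 2, 4, 5}, {1, 3, 4, 5}, {2, 3, 4, 5}, S } (|σ(𝒞)| = 32).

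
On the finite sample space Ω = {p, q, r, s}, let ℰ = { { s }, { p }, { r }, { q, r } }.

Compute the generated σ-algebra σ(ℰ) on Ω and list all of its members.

σ(ℰ) = { {  }, { p }, { q }, { r }, { s }, { p, q }, { p, r }, { p, s }, { q, r }, { q, s }, { r, s }, { p, q, r }, { p, q, s }, { p, r, s }, { q, r, s }, Ω }

Check:
Seed the family with ℰ together with ∅ and Ω: { {  }, { p }, { r }, { s }, { q, r }, Ω }.
Round 1 (6 new):
  { p, r }  = { r } ∪ { p }
  { p, s }  = ᶜ of { q, r }
  { r, s }  = { r } ∪ { s }
  { p, q, r }  = ᶜ of { s }
  { p, q, s }  = ᶜ of { r }
  { q, r, s }  = ᶜ of { p }
  — 12 sets.
Round 2 adds 3:
  { p, q }  = ᶜ of { r, s }
  { q, s }  = ᶜ of { p, r }
  { p, r, s }  = { r, s } ∪ { p, s }
  — 15 sets.
Round 3. New:
  { q }  = ᶜ of { p, r, s }
  — 16 sets.
After Round 4 the family is unchanged; done.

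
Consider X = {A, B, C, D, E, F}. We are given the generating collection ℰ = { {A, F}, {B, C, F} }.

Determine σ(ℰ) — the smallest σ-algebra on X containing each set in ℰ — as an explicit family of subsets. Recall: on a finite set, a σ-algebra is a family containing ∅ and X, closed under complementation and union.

Take S₀ = ℰ ∪ {∅, X} = { {}, {A, F}, {B, C, F}, X }.
Step 1 adds 3:
  {A, D, E}  = ᶜ of {B, C, F}
  {A, B, C, F}  = {B, C, F} ∪ {A, F}
  {B, C, D, E}  = ᶜ of {A, F}
  (now 7)
Step 2 adds 4:
  {D, E}  = ᶜ of {A, B, C, F}
  {A, D, E, F}  = {A, D, E} ∪ {A, F}
  {A, B, C, D, E}  = {A, D, E} ∪ {B, C, D, E}
  {B, C, D, E, F}  = {B, C, F} ∪ {B, C, D, E}
  (now 11)
Step 3: +3 →
  {A}  = ᶜ of {B, C, D, E, F}
  {F}  = ᶜ of {A, B, C, D, E}
  {B, C}  = ᶜ of {A, D, E, F}
  (now 14)
Step 4 adds 2:
  {A, B, C}  = {B, C} ∪ {A}
  {D, E, F}  = {D, E} ∪ {F}
  (now 16)
Step 5: no new sets; the family is a σ-algebra.

|σ(ℰ)| = 16.  σ(ℰ) = { {}, {A}, {F}, {A, F}, {B, C}, {D, E}, {A, B, C}, {A, D, E}, {B, C, F}, {D, E, F}, {A, B, C, F}, {A, D, E, F}, {B, C, D, E}, {A, B, C, D, E}, {B, C, D, E, F}, X }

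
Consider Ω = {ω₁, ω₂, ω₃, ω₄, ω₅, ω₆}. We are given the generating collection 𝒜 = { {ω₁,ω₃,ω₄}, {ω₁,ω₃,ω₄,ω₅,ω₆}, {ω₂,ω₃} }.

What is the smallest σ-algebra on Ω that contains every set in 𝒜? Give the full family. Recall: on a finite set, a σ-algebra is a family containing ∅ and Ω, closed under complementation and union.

|σ(𝒜)| = 16.  σ(𝒜) = { ∅, {ω₂}, {ω₃}, {ω₁,ω₄}, {ω₂,ω₃}, {ω₅,ω₆}, {ω₁,ω₂,ω₄}, {ω₁,ω₃,ω₄}, {ω₂,ω₅,ω₆}, {ω₃,ω₅,ω₆}, {ω₁,ω₂,ω₃,ω₄}, {ω₁,ω₄,ω₅,ω₆}, {ω₂,ω₃,ω₅,ω₆}, {ω₁,ω₂,ω₄,ω₅,ω₆}, {ω₁,ω₃,ω₄,ω₅,ω₆}, Ω }

Check:
Seed the family with 𝒜 together with ∅ and Ω: { ∅, {ω₂,ω₃}, {ω₁,ω₃,ω₄}, {ω₁,ω₃,ω₄,ω₅,ω₆}, Ω }.
Pass 1 (4 new):
  {ω₂}  = complement {ω₁,ω₃,ω₄,ω₅,ω₆}
  {ω₂,ω₅,ω₆}  = complement {ω₁,ω₃,ω₄}
  {ω₁,ω₂,ω₃,ω₄}  = {ω₁,ω₃,ω₄} ∪ {ω₂,ω₃}
  {ω₁,ω₄,ω₅,ω₆}  = complement {ω₂,ω₃}
  [9 total]
Pass 2 (3 new):
  {ω₅,ω₆}  = complement {ω₁,ω₂,ω₃,ω₄}
  {ω₂,ω₃,ω₅,ω₆}  = {ω₂,ω₅,ω₆} ∪ {ω₂,ω₃}
  {ω₁,ω₂,ω₄,ω₅,ω₆}  = {ω₁,ω₄,ω₅,ω₆} ∪ {ω₂}
  [12 total]
Pass 3. New:
  {ω₃}  = complement {ω₁,ω₂,ω₄,ω₅,ω₆}
  {ω₁,ω₄}  = complement {ω₂,ω₃,ω₅,ω₆}
  [14 total]
Pass 4. New:
  {ω₁,ω₂,ω₄}  = {ω₁,ω₄} ∪ {ω₂}
  {ω₃,ω₅,ω₆}  = {ω₃} ∪ {ω₅,ω₆}
  [16 total]
Pass 5: already closed under ᶜ and ∪.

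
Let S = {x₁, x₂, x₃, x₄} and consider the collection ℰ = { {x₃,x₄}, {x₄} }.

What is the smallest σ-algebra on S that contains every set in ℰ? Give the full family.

Answer: σ(ℰ) = { ∅, {x₃}, {x₄}, {x₁,x₂}, {x₃,x₄}, {x₁,x₂,x₃}, {x₁,x₂,x₄}, S }

Trace:
Begin from { ∅, {x₄}, {x₃,x₄}, S } (that is, ℰ plus ∅ and S).
Iteration 1: +2 →
  {x₁,x₂}  = ᶜ of {x₃,x₄}
  {x₁,x₂,x₃}  = ᶜ of {x₄}
  — 6 sets.
Iteration 2 (1 new):
  {x₁,x₂,x₄}  = {x₁,x₂} ∪ {x₄}
  — 7 sets.
Iteration 3 (1 new):
  {x₃}  = ᶜ of {x₁,x₂,x₄}
  — 8 sets.
Iteration 4 adds nothing — fixpoint reached.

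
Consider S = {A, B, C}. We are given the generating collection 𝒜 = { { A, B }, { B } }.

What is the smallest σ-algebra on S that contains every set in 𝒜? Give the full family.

Start: 𝒜 ∪ {∅, S} = { {}, { B }, { A, B }, S }.
Round 1: 2 new —
  { C }  = ᶜ of { A, B }
  { A, C }  = ᶜ of { B }
  (now 6)
Round 2: +1 →
  { B, C }  = { C } ∪ { B }
  (now 7)
Round 3 adds 1:
  { A }  = ᶜ of { B, C }
  (now 8)
Round 4: already closed under ᶜ and ∪.

|σ(𝒜)| = 8.  σ(𝒜) = { {}, { A }, { B }, { C }, { A, B }, { A, C }, { B, C }, S }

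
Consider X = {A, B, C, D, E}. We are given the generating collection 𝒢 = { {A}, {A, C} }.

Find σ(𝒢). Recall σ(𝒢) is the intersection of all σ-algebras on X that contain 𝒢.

Seed the family with 𝒢 together with ∅ and X: { {}, {A}, {A, C}, X }.
Step 1: +2 →
  {B, D, E}  = {A, C}ᶜ
  {B, C, D, E}  = {A}ᶜ
  [6 total]
Step 2 adds 1:
  {A, B, D, E}  = {B, D, E} ∪ {A}
  [7 total]
Step 3 adds 1:
  {C}  = {A, B, D, E}ᶜ
  [8 total]
After Step 4 the family is unchanged; done.

Hence σ(𝒢) has 8 members: { {}, {A}, {C}, {A, C}, {B, D, E}, {A, B, D, E}, {B, C, D, E}, X }.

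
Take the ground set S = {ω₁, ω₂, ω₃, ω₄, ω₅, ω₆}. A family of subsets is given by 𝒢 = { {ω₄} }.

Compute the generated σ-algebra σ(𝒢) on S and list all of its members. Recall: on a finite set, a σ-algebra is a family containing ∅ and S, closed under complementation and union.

Seed the family with 𝒢 together with ∅ and S: { {}, {ω₄}, S }.
Round 1: +1 →
  {ω₁,ω₂,ω₃,ω₅,ω₆}  = complement {ω₄}
  (now 4)
Round 2: already closed under ᶜ and ∪.

σ(𝒢) = { {}, {ω₄}, {ω₁,ω₂,ω₃,ω₅,ω₆}, S }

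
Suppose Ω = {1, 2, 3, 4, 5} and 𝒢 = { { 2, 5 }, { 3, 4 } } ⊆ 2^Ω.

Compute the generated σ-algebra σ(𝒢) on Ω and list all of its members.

Take S₀ = 𝒢 ∪ {∅, Ω} = { {  }, { 2, 5 }, { 3, 4 }, Ω }.
Round 1. New:
  { 1, 2, 5 }  = { 3, 4 }ᶜ
  { 1, 3, 4 }  = { 2, 5 }ᶜ
  { 2, 3, 4, 5 }  = { 2, 5 } ∪ { 3, 4 }
  (now 7)
Round 2. New:
  { 1 }  = { 2, 3, 4, 5 }ᶜ
  (now 8)
Round 3: already closed under ᶜ and ∪.

Hence σ(𝒢) has 8 members: { {  }, { 1 }, { 2, 5 }, { 3, 4 }, { 1, 2, 5 }, { 1, 3, 4 }, { 2, 3, 4, 5 }, Ω }.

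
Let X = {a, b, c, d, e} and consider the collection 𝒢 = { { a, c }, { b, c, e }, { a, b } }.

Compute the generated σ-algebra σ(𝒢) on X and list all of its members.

Initial family (5 sets): { {}, { a, b }, { a, c }, { b, c, e }, X }.
Pass 1: 5 new —
  { a, d }  = X∖{ b, c, e }
  { a, b, c }  = { a, b } ∪ { a, c }
  { b, d, e }  = X∖{ a, c }
  { c, d, e }  = X∖{ a, b }
  { a, b, c, e }  = { b, c, e } ∪ { a, b }
  [10 total]
Pass 2. New:
  { d }  = X∖{ a, b, c, e }
  { d, e }  = X∖{ a, b, c }
  { a, b, d }  = { a, b } ∪ { a, d }
  { a, c, d }  = { a, d } ∪ { a, c }
  { a, b, c, d }  = { a, b, c } ∪ { a, d }
  { a, b, d, e }  = { a, b } ∪ { b, d, e }
  { a, c, d, e }  = { c, d, e } ∪ { a, d }
  { b, c, d, e }  = { c, d, e } ∪ { b, c, e }
  [18 total]
Pass 3: 7 new —
  { a }  = X∖{ b, c, d, e }
  { b }  = X∖{ a, c, d, e }
  { c }  = X∖{ a, b, d, e }
  { e }  = X∖{ a, b, c, d }
  { b, e }  = X∖{ a, c, d }
  { c, e }  = X∖{ a, b, d }
  { a, d, e }  = { d, e } ∪ { a, d }
  [25 total]
Pass 4 adds 6:
  { a, e }  = { e } ∪ { a }
  { b, c }  = X∖{ a, d, e }
  { b, d }  = { b } ∪ { d }
  { c, d }  = { c } ∪ { d }
  { a, b, e }  = { b, e } ∪ { a, b }
  { a, c, e }  = { e } ∪ { a, c }
  [31 total]
Pass 5 adds 1:
  { b, c, d }  = X∖{ a, e }
  [32 total]
After Pass 6 the family is unchanged; done.

|σ(𝒢)| = 32.  σ(𝒢) = { {}, { a }, { b }, { c }, { d }, { e }, { a, b }, { a, c }, { a, d }, { a, e }, { b, c }, { b, d }, { b, e }, { c, d }, { c, e }, { d, e }, { a, b, c }, { a, b, d }, { a, b, e }, { a, c, d }, { a, c, e }, { a, d, e }, { b, c, d }, { b, c, e }, { b, d, e }, { c, d, e }, { a, b, c, d }, { a, b, c, e }, { a, b, d, e }, { a, c, d, e }, { b, c, d, e }, X }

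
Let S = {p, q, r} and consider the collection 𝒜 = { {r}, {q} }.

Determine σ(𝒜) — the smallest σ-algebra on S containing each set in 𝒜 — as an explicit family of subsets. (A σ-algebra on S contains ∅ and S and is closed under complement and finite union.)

|σ(𝒜)| = 8.  σ(𝒜) = { {}, {p}, {q}, {r}, {p,q}, {p,r}, {q,r}, S }

Check:
Start: 𝒜 ∪ {∅, S} = { {}, {q}, {r}, S }.
Pass 1 adds 3:
  {p,q}  = {r}ᶜ
  {p,r}  = {q}ᶜ
  {q,r}  = {r} ∪ {q}
  [7 total]
Pass 2: +1 →
  {p}  = {q,r}ᶜ
  [8 total]
Pass 3: stable.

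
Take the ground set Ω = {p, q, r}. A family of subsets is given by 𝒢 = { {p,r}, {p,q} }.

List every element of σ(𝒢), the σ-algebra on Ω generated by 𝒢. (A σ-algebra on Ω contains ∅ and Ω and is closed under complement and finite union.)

Begin from { {}, {p,q}, {p,r}, Ω } (that is, 𝒢 plus ∅ and Ω).
Step 1 adds 2:
  {q}  = {p,r}ᶜ
  {r}  = {p,q}ᶜ
  |family| = 6
Step 2: 1 new —
  {q,r}  = {r} ∪ {q}
  |family| = 7
Step 3 adds 1:
  {p}  = {q,r}ᶜ
  |family| = 8
After Step 4 the family is unchanged; done.

|σ(𝒢)| = 8.  σ(𝒢) = { {}, {p}, {q}, {r}, {p,q}, {p,r}, {q,r}, Ω }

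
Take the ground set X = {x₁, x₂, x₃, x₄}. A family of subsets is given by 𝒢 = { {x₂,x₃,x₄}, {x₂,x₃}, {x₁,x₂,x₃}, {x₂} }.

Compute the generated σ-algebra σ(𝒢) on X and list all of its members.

Start: 𝒢 ∪ {∅, X} = { {}, {x₂}, {x₂,x₃}, {x₁,x₂,x₃}, {x₂,x₃,x₄}, X }.
Step 1. New:
  {x₁}  = {x₂,x₃,x₄}ᶜ
  {x₄}  = {x₁,x₂,x₃}ᶜ
  {x₁,x₄}  = {x₂,x₃}ᶜ
  {x₁,x₃,x₄}  = {x₂}ᶜ
  [10 total]
Step 2. New:
  {x₁,x₂}  = {x₂} ∪ {x₁}
  {x₂,x₄}  = {x₂} ∪ {x₄}
  {x₁,x₂,x₄}  = {x₂} ∪ {x₁,x₄}
  [13 total]
Step 3: +3 →
  {x₃}  = {x₁,x₂,x₄}ᶜ
  {x₁,x₃}  = {x₂,x₄}ᶜ
  {x₃,x₄}  = {x₁,x₂}ᶜ
  [16 total]
Step 4: no new sets; the family is a σ-algebra.

|σ(𝒢)| = 16.  σ(𝒢) = { {}, {x₁}, {x₂}, {x₃}, {x₄}, {x₁,x₂}, {x₁,x₃}, {x₁,x₄}, {x₂,x₃}, {x₂,x₄}, {x₃,x₄}, {x₁,x₂,x₃}, {x₁,x₂,x₄}, {x₁,x₃,x₄}, {x₂,x₃,x₄}, X }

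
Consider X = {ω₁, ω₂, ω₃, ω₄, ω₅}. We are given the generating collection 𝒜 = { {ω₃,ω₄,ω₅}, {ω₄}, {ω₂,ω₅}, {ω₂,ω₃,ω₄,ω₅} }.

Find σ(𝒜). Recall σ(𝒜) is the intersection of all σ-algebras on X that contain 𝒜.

Begin from { ∅, {ω₄}, {ω₂,ω₅}, {ω₃,ω₄,ω₅}, {ω₂,ω₃,ω₄,ω₅}, X } (that is, 𝒜 plus ∅ and X).
Step 1 adds 5:
  {ω₁}  = ᶜ of {ω₂,ω₃,ω₄,ω₅}
  {ω₁,ω₂}  = ᶜ of {ω₃,ω₄,ω₅}
  {ω₁,ω₃,ω₄}  = ᶜ of {ω₂,ω₅}
  {ω₂,ω₄,ω₅}  = {ω₂,ω₅} ∪ {ω₄}
  {ω₁,ω₂,ω₃,ω₅}  = ᶜ of {ω₄}
  (now 11)
Step 2: 7 new —
  {ω₁,ω₃}  = ᶜ of {ω₂,ω₄,ω₅}
  {ω₁,ω₄}  = {ω₄} ∪ {ω₁}
  {ω₁,ω₂,ω₄}  = {ω₁,ω₂} ∪ {ω₄}
  {ω₁,ω₂,ω₅}  = {ω₂,ω₅} ∪ {ω₁,ω₂}
  {ω₁,ω₂,ω₃,ω₄}  = {ω₁,ω₂} ∪ {ω₁,ω₃,ω₄}
  {ω₁,ω₂,ω₄,ω₅}  = {ω₁,ω₂} ∪ {ω₂,ω₄,ω₅}
  {ω₁,ω₃,ω₄,ω₅}  = {ω₃,ω₄,ω₅} ∪ {ω₁,ω₃,ω₄}
  (now 18)
Step 3. New:
  {ω₂}  = ᶜ of {ω₁,ω₃,ω₄,ω₅}
  {ω₃}  = ᶜ of {ω₁,ω₂,ω₄,ω₅}
  {ω₅}  = ᶜ of {ω₁,ω₂,ω₃,ω₄}
  {ω₃,ω₄}  = ᶜ of {ω₁,ω₂,ω₅}
  {ω₃,ω₅}  = ᶜ of {ω₁,ω₂,ω₄}
  {ω₁,ω₂,ω₃}  = {ω₁,ω₂} ∪ {ω₁,ω₃}
  {ω₂,ω₃,ω₅}  = ᶜ of {ω₁,ω₄}
  (now 25)
Step 4: 7 new —
  {ω₁,ω₅}  = {ω₅} ∪ {ω₁}
  {ω₂,ω₃}  = {ω₂} ∪ {ω₃}
  {ω₂,ω₄}  = {ω₂} ∪ {ω₄}
  {ω₄,ω₅}  = ᶜ of {ω₁,ω₂,ω₃}
  {ω₁,ω₃,ω₅}  = {ω₅} ∪ {ω₁,ω₃}
  {ω₁,ω₄,ω₅}  = {ω₅} ∪ {ω₁,ω₄}
  {ω₂,ω₃,ω₄}  = {ω₃,ω₄} ∪ {ω₂}
  (now 32)
Step 5: no new sets; the family is a σ-algebra.

|σ(𝒜)| = 32.  σ(𝒜) = { ∅, {ω₁}, {ω₂}, {ω₃}, {ω₄}, {ω₅}, {ω₁,ω₂}, {ω₁,ω₃}, {ω₁,ω₄}, {ω₁,ω₅}, {ω₂,ω₃}, {ω₂,ω₄}, {ω₂,ω₅}, {ω₃,ω₄}, {ω₃,ω₅}, {ω₄,ω₅}, {ω₁,ω₂,ω₃}, {ω₁,ω₂,ω₄}, {ω₁,ω₂,ω₅}, {ω₁,ω₃,ω₄}, {ω₁,ω₃,ω₅}, {ω₁,ω₄,ω₅}, {ω₂,ω₃,ω₄}, {ω₂,ω₃,ω₅}, {ω₂,ω₄,ω₅}, {ω₃,ω₄,ω₅}, {ω₁,ω₂,ω₃,ω₄}, {ω₁,ω₂,ω₃,ω₅}, {ω₁,ω₂,ω₄,ω₅}, {ω₁,ω₃,ω₄,ω₅}, {ω₂,ω₃,ω₄,ω₅}, X }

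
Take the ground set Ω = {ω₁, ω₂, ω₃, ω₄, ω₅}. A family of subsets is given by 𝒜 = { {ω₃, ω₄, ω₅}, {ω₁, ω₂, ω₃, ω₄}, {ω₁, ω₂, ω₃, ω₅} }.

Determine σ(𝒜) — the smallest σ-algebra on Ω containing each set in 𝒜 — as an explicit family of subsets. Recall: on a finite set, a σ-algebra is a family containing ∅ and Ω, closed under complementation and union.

|σ(𝒜)| = 16.  σ(𝒜) = { {}, {ω₃}, {ω₄}, {ω₅}, {ω₁, ω₂}, {ω₃, ω₄}, {ω₃, ω₅}, {ω₄, ω₅}, {ω₁, ω₂, ω₃}, {ω₁, ω₂, ω₄}, {ω₁, ω₂, ω₅}, {ω₃, ω₄, ω₅}, {ω₁, ω₂, ω₃, ω₄}, {ω₁, ω₂, ω₃, ω₅}, {ω₁, ω₂, ω₄, ω₅}, Ω }

Working:
Begin from { {}, {ω₃, ω₄, ω₅}, {ω₁, ω₂, ω₃, ω₄}, {ω₁, ω₂, ω₃, ω₅}, Ω } (that is, 𝒜 plus ∅ and Ω).
Iteration 1: 3 new —
  {ω₄}  = complement {ω₁, ω₂, ω₃, ω₅}
  {ω₅}  = complement {ω₁, ω₂, ω₃, ω₄}
  {ω₁, ω₂}  = complement {ω₃, ω₄, ω₅}
  |family| = 8
Iteration 2: 3 new —
  {ω₄, ω₅}  = {ω₄} ∪ {ω₅}
  {ω₁, ω₂, ω₄}  = {ω₄} ∪ {ω₁, ω₂}
  {ω₁, ω₂, ω₅}  = {ω₁, ω₂} ∪ {ω₅}
  |family| = 11
Iteration 3: +4 →
  {ω₃, ω₄}  = complement {ω₁, ω₂, ω₅}
  {ω₃, ω₅}  = complement {ω₁, ω₂, ω₄}
  {ω₁, ω₂, ω₃}  = complement {ω₄, ω₅}
  {ω₁, ω₂, ω₄, ω₅}  = {ω₄, ω₅} ∪ {ω₁, ω₂, ω₅}
  |family| = 15
Iteration 4: +1 →
  {ω₃}  = complement {ω₁, ω₂, ω₄, ω₅}
  |family| = 16
Iteration 5: no new sets; the family is a σ-algebra.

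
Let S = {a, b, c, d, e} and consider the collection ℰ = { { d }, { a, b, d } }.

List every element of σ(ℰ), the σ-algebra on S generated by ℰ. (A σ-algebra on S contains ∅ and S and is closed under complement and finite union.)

σ(ℰ) (8 sets): { {  }, { d }, { a, b }, { c, e }, { a, b, d }, { c, d, e }, { a, b, c, e }, S }

Derivation:
Initial family (4 sets): { {  }, { d }, { a, b, d }, S }.
Round 1 adds 2:
  { c, e }  = complement { a, b, d }
  { a, b, c, e }  = complement { d }
  [6 total]
Round 2: +1 →
  { c, d, e }  = { d } ∪ { c, e }
  [7 total]
Round 3 (1 new):
  { a, b }  = complement { c, d, e }
  [8 total]
Round 4: stable.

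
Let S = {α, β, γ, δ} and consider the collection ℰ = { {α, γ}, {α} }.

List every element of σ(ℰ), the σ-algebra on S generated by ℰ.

Seed the family with ℰ together with ∅ and S: { ∅, {α}, {α, γ}, S }.
Round 1: 2 new —
  {β, δ}  = ᶜ of {α, γ}
  {β, γ, δ}  = ᶜ of {α}
  (now 6)
Round 2: +1 →
  {α, β, δ}  = {β, δ} ∪ {α}
  (now 7)
Round 3: 1 new —
  {γ}  = ᶜ of {α, β, δ}
  (now 8)
After Round 4 the family is unchanged; done.

Therefore σ(ℰ) = { ∅, {α}, {γ}, {α, γ}, {β, δ}, {α, β, δ}, {β, γ, δ}, S } (|σ(ℰ)| = 8).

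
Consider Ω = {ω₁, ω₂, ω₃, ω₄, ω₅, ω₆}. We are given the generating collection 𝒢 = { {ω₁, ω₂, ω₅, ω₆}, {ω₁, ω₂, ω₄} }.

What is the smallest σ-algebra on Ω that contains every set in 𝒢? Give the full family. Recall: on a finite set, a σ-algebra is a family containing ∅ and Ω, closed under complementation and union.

Answer: σ(𝒢) = { ∅, {ω₃}, {ω₄}, {ω₁, ω₂}, {ω₃, ω₄}, {ω₅, ω₆}, {ω₁, ω₂, ω₃}, {ω₁, ω₂, ω₄}, {ω₃, ω₅, ω₆}, {ω₄, ω₅, ω₆}, {ω₁, ω₂, ω₃, ω₄}, {ω₁, ω₂, ω₅, ω₆}, {ω₃, ω₄, ω₅, ω₆}, {ω₁, ω₂, ω₃, ω₅, ω₆}, {ω₁, ω₂, ω₄, ω₅, ω₆}, Ω }

Working:
Begin from { ∅, {ω₁, ω₂, ω₄}, {ω₁, ω₂, ω₅, ω₆}, Ω } (that is, 𝒢 plus ∅ and Ω).
Pass 1: +3 →
  {ω₃, ω₄}  = {ω₁, ω₂, ω₅, ω₆}ᶜ
  {ω₃, ω₅, ω₆}  = {ω₁, ω₂, ω₄}ᶜ
  {ω₁, ω₂, ω₄, ω₅, ω₆}  = {ω₁, ω₂, ω₄} ∪ {ω₁, ω₂, ω₅, ω₆}
  |family| = 7
Pass 2. New:
  {ω₃}  = {ω₁, ω₂, ω₄, ω₅, ω₆}ᶜ
  {ω₁, ω₂, ω₃, ω₄}  = {ω₃, ω₄} ∪ {ω₁, ω₂, ω₄}
  {ω₃, ω₄, ω₅, ω₆}  = {ω₃, ω₄} ∪ {ω₃, ω₅, ω₆}
  {ω₁, ω₂, ω₃, ω₅, ω₆}  = {ω₃, ω₅, ω₆} ∪ {ω₁, ω₂, ω₅, ω₆}
  |family| = 11
Pass 3. New:
  {ω₄}  = {ω₁, ω₂, ω₃, ω₅, ω₆}ᶜ
  {ω₁, ω₂}  = {ω₃, ω₄, ω₅, ω₆}ᶜ
  {ω₅, ω₆}  = {ω₁, ω₂, ω₃, ω₄}ᶜ
  |family| = 14
Pass 4 (2 new):
  {ω₁, ω₂, ω₃}  = {ω₃} ∪ {ω₁, ω₂}
  {ω₄, ω₅, ω₆}  = {ω₅, ω₆} ∪ {ω₄}
  |family| = 16
Pass 5: already closed under ᶜ and ∪.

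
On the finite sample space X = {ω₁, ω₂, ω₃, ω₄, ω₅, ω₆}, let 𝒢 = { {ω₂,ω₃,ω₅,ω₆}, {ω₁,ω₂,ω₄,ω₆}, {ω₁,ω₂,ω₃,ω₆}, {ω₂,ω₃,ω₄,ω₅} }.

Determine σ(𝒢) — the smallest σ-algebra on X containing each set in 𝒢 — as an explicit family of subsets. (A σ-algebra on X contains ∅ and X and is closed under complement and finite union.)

Begin from { ∅, {ω₁,ω₂,ω₃,ω₆}, {ω₁,ω₂,ω₄,ω₆}, {ω₂,ω₃,ω₄,ω₅}, {ω₂,ω₃,ω₅,ω₆}, X } (that is, 𝒢 plus ∅ and X).
Round 1. New:
  {ω₁,ω₄}  = {ω₂,ω₃,ω₅,ω₆}ᶜ
  {ω₁,ω₆}  = {ω₂,ω₃,ω₄,ω₅}ᶜ
  {ω₃,ω₅}  = {ω₁,ω₂,ω₄,ω₆}ᶜ
  {ω₄,ω₅}  = {ω₁,ω₂,ω₃,ω₆}ᶜ
  {ω₁,ω₂,ω₃,ω₄,ω₆}  = {ω₁,ω₂,ω₄,ω₆} ∪ {ω₁,ω₂,ω₃,ω₆}
  {ω₁,ω₂,ω₃,ω₅,ω₆}  = {ω₁,ω₂,ω₃,ω₆} ∪ {ω₂,ω₃,ω₅,ω₆}
  {ω₂,ω₃,ω₄,ω₅,ω₆}  = {ω₂,ω₃,ω₄,ω₅} ∪ {ω₂,ω₃,ω₅,ω₆}
  (now 13)
Round 2: 11 new —
  {ω₁}  = {ω₂,ω₃,ω₄,ω₅,ω₆}ᶜ
  {ω₄}  = {ω₁,ω₂,ω₃,ω₅,ω₆}ᶜ
  {ω₅}  = {ω₁,ω₂,ω₃,ω₄,ω₆}ᶜ
  {ω₁,ω₄,ω₅}  = {ω₄,ω₅} ∪ {ω₁,ω₄}
  {ω₁,ω₄,ω₆}  = {ω₁,ω₆} ∪ {ω₁,ω₄}
  {ω₃,ω₄,ω₅}  = {ω₄,ω₅} ∪ {ω₃,ω₅}
  {ω₁,ω₃,ω₄,ω₅}  = {ω₁,ω₄} ∪ {ω₃,ω₅}
  {ω₁,ω₃,ω₅,ω₆}  = {ω₁,ω₆} ∪ {ω₃,ω₅}
  {ω₁,ω₄,ω₅,ω₆}  = {ω₁,ω₆} ∪ {ω₄,ω₅}
  {ω₁,ω₂,ω₃,ω₄,ω₅}  = {ω₂,ω₃,ω₄,ω₅} ∪ {ω₁,ω₄}
  {ω₁,ω₂,ω₄,ω₅,ω₆}  = {ω₁,ω₂,ω₄,ω₆} ∪ {ω₄,ω₅}
  (now 24)
Round 3: 12 new —
  {ω₃}  = {ω₁,ω₂,ω₄,ω₅,ω₆}ᶜ
  {ω₆}  = {ω₁,ω₂,ω₃,ω₄,ω₅}ᶜ
  {ω₁,ω₅}  = {ω₅} ∪ {ω₁}
  {ω₂,ω₃}  = {ω₁,ω₄,ω₅,ω₆}ᶜ
  {ω₂,ω₄}  = {ω₁,ω₃,ω₅,ω₆}ᶜ
  {ω₂,ω₆}  = {ω₁,ω₃,ω₄,ω₅}ᶜ
  {ω₁,ω₂,ω₆}  = {ω₃,ω₄,ω₅}ᶜ
  {ω₁,ω₃,ω₅}  = {ω₃,ω₅} ∪ {ω₁}
  {ω₁,ω₅,ω₆}  = {ω₁,ω₆} ∪ {ω₅}
  {ω₂,ω₃,ω₅}  = {ω₁,ω₄,ω₆}ᶜ
  {ω₂,ω₃,ω₆}  = {ω₁,ω₄,ω₅}ᶜ
  {ω₁,ω₃,ω₄,ω₅,ω₆}  = {ω₃,ω₄,ω₅} ∪ {ω₁,ω₆}
  (now 36)
Round 4 adds 24:
  {ω₂}  = {ω₁,ω₃,ω₄,ω₅,ω₆}ᶜ
  {ω₁,ω₃}  = {ω₁} ∪ {ω₃}
  {ω₃,ω₄}  = {ω₃} ∪ {ω₄}
  {ω₃,ω₆}  = {ω₆} ∪ {ω₃}
  {ω₄,ω₆}  = {ω₆} ∪ {ω₄}
  {ω₅,ω₆}  = {ω₆} ∪ {ω₅}
  {ω₁,ω₂,ω₃}  = {ω₁} ∪ {ω₂,ω₃}
  {ω₁,ω₂,ω₄}  = {ω₁} ∪ {ω₂,ω₄}
  {ω₁,ω₃,ω₄}  = {ω₃} ∪ {ω₁,ω₄}
  {ω₁,ω₃,ω₆}  = {ω₁,ω₆} ∪ {ω₃}
  {ω₂,ω₃,ω₄}  = {ω₁,ω₅,ω₆}ᶜ
  {ω₂,ω₄,ω₅}  = {ω₅} ∪ {ω₂,ω₄}
  {ω₂,ω₄,ω₆}  = {ω₁,ω₃,ω₅}ᶜ
  {ω₂,ω₅,ω₆}  = {ω₂,ω₆} ∪ {ω₅}
  {ω₃,ω₅,ω₆}  = {ω₆} ∪ {ω₃,ω₅}
  {ω₄,ω₅,ω₆}  = {ω₆} ∪ {ω₄,ω₅}
  {ω₁,ω₂,ω₃,ω₄}  = {ω₁,ω₄} ∪ {ω₂,ω₃}
  {ω₁,ω₂,ω₃,ω₅}  = {ω₁} ∪ {ω₂,ω₃,ω₅}
  {ω₁,ω₂,ω₄,ω₅}  = {ω₁,ω₄,ω₅} ∪ {ω₂,ω₄}
  {ω₁,ω₂,ω₅,ω₆}  = {ω₂,ω₆} ∪ {ω₁,ω₅,ω₆}
  {ω₁,ω₃,ω₄,ω₆}  = {ω₁,ω₄,ω₆} ∪ {ω₃}
  {ω₂,ω₃,ω₄,ω₆}  = {ω₁,ω₅}ᶜ
  {ω₂,ω₄,ω₅,ω₆}  = {ω₂,ω₆} ∪ {ω₄,ω₅}
  {ω₃,ω₄,ω₅,ω₆}  = {ω₃,ω₄,ω₅} ∪ {ω₆}
  (now 60)
Round 5. New:
  {ω₁,ω₂}  = {ω₃,ω₄,ω₅,ω₆}ᶜ
  {ω₂,ω₅}  = {ω₁,ω₃,ω₄,ω₆}ᶜ
  {ω₁,ω₂,ω₅}  = {ω₂} ∪ {ω₁,ω₅}
  {ω₃,ω₄,ω₆}  = {ω₃,ω₄} ∪ {ω₄,ω₆}
  (now 64)
After Round 6 the family is unchanged; done.

Therefore σ(𝒢) = { ∅, {ω₁}, {ω₂}, {ω₃}, {ω₄}, {ω₅}, {ω₆}, {ω₁,ω₂}, {ω₁,ω₃}, {ω₁,ω₄}, {ω₁,ω₅}, {ω₁,ω₆}, {ω₂,ω₃}, {ω₂,ω₄}, {ω₂,ω₅}, {ω₂,ω₆}, {ω₃,ω₄}, {ω₃,ω₅}, {ω₃,ω₆}, {ω₄,ω₅}, {ω₄,ω₆}, {ω₅,ω₆}, {ω₁,ω₂,ω₃}, {ω₁,ω₂,ω₄}, {ω₁,ω₂,ω₅}, {ω₁,ω₂,ω₆}, {ω₁,ω₃,ω₄}, {ω₁,ω₃,ω₅}, {ω₁,ω₃,ω₆}, {ω₁,ω₄,ω₅}, {ω₁,ω₄,ω₆}, {ω₁,ω₅,ω₆}, {ω₂,ω₃,ω₄}, {ω₂,ω₃,ω₅}, {ω₂,ω₃,ω₆}, {ω₂,ω₄,ω₅}, {ω₂,ω₄,ω₆}, {ω₂,ω₅,ω₆}, {ω₃,ω₄,ω₅}, {ω₃,ω₄,ω₆}, {ω₃,ω₅,ω₆}, {ω₄,ω₅,ω₆}, {ω₁,ω₂,ω₃,ω₄}, {ω₁,ω₂,ω₃,ω₅}, {ω₁,ω₂,ω₃,ω₆}, {ω₁,ω₂,ω₄,ω₅}, {ω₁,ω₂,ω₄,ω₆}, {ω₁,ω₂,ω₅,ω₆}, {ω₁,ω₃,ω₄,ω₅}, {ω₁,ω₃,ω₄,ω₆}, {ω₁,ω₃,ω₅,ω₆}, {ω₁,ω₄,ω₅,ω₆}, {ω₂,ω₃,ω₄,ω₅}, {ω₂,ω₃,ω₄,ω₆}, {ω₂,ω₃,ω₅,ω₆}, {ω₂,ω₄,ω₅,ω₆}, {ω₃,ω₄,ω₅,ω₆}, {ω₁,ω₂,ω₃,ω₄,ω₅}, {ω₁,ω₂,ω₃,ω₄,ω₆}, {ω₁,ω₂,ω₃,ω₅,ω₆}, {ω₁,ω₂,ω₄,ω₅,ω₆}, {ω₁,ω₃,ω₄,ω₅,ω₆}, {ω₂,ω₃,ω₄,ω₅,ω₆}, X } (|σ(𝒢)| = 64).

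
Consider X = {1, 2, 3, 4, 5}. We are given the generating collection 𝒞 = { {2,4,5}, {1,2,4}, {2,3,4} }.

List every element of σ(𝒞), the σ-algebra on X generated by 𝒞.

Seed the family with 𝒞 together with ∅ and X: { {}, {1,2,4}, {2,3,4}, {2,4,5}, X }.
Round 1 adds 6:
  {1,3}  = X∖{2,4,5}
  {1,5}  = X∖{2,3,4}
  {3,5}  = X∖{1,2,4}
  {1,2,3,4}  = {2,3,4} ∪ {1,2,4}
  {1,2,4,5}  = {1,2,4} ∪ {2,4,5}
  {2,3,4,5}  = {2,3,4} ∪ {2,4,5}
  — 11 sets.
Round 2 adds 4:
  {1}  = X∖{2,3,4,5}
  {3}  = X∖{1,2,4,5}
  {5}  = X∖{1,2,3,4}
  {1,3,5}  = {1,3} ∪ {1,5}
  — 15 sets.
Round 3. New:
  {2,4}  = X∖{1,3,5}
  — 16 sets.
Round 4: no new sets; the family is a σ-algebra.

σ(𝒞) = { {}, {1}, {3}, {5}, {1,3}, {1,5}, {2,4}, {3,5}, {1,2,4}, {1,3,5}, {2,3,4}, {2,4,5}, {1,2,3,4}, {1,2,4,5}, {2,3,4,5}, X }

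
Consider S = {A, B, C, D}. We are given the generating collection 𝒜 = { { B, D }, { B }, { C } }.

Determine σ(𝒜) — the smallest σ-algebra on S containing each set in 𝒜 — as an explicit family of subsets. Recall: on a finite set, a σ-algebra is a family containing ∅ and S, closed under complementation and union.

Initial family (5 sets): { ∅, { B }, { C }, { B, D }, S }.
Pass 1: +5 →
  { A, C }  = complement { B, D }
  { B, C }  = { C } ∪ { B }
  { A, B, D }  = complement { C }
  { A, C, D }  = complement { B }
  { B, C, D }  = { C } ∪ { B, D }
  |family| = 10
Pass 2 adds 3:
  { A }  = complement { B, C, D }
  { A, D }  = complement { B, C }
  { A, B, C }  = { B } ∪ { A, C }
  |family| = 13
Pass 3: 2 new —
  { D }  = complement { A, B, C }
  { A, B }  = { B } ∪ { A }
  |family| = 15
Pass 4. New:
  { C, D }  = complement { A, B }
  |family| = 16
Pass 5: already closed under ᶜ and ∪.

σ(𝒜) = { ∅, { A }, { B }, { C }, { D }, { A, B }, { A, C }, { A, D }, { B, C }, { B, D }, { C, D }, { A, B, C }, { A, B, D }, { A, C, D }, { B, C, D }, S }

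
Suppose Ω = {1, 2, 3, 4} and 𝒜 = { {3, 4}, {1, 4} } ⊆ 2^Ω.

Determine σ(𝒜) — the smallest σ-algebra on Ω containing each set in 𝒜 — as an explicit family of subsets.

σ(𝒜) = { ∅, {1}, {2}, {3}, {4}, {1, 2}, {1, 3}, {1, 4}, {2, 3}, {2, 4}, {3, 4}, {1, 2, 3}, {1, 2, 4}, {1, 3, 4}, {2, 3, 4}, Ω }

Working:
Start: 𝒜 ∪ {∅, Ω} = { ∅, {1, 4}, {3, 4}, Ω }.
Round 1 adds 3:
  {1, 2}  = ᶜ of {3, 4}
  {2, 3}  = ᶜ of {1, 4}
  {1, 3, 4}  = {3, 4} ∪ {1, 4}
  — 7 sets.
Round 2: 4 new —
  {2}  = ᶜ of {1, 3, 4}
  {1, 2, 3}  = {2, 3} ∪ {1, 2}
  {1, 2, 4}  = {1, 4} ∪ {1, 2}
  {2, 3, 4}  = {3, 4} ∪ {2, 3}
  — 11 sets.
Round 3: 3 new —
  {1}  = ᶜ of {2, 3, 4}
  {3}  = ᶜ of {1, 2, 4}
  {4}  = ᶜ of {1, 2, 3}
  — 14 sets.
Round 4 (2 new):
  {1, 3}  = {3} ∪ {1}
  {2, 4}  = {4} ∪ {2}
  — 16 sets.
Round 5: no new sets; the family is a σ-algebra.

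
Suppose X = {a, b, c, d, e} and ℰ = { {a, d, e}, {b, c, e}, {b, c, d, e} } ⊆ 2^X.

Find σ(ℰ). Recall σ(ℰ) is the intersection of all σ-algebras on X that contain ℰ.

Begin from { ∅, {a, d, e}, {b, c, e}, {b, c, d, e}, X } (that is, ℰ plus ∅ and X).
Step 1 adds 3:
  {a}  = complement {b, c, d, e}
  {a, d}  = complement {b, c, e}
  {b, c}  = complement {a, d, e}
  — 8 sets.
Step 2 (3 new):
  {a, b, c}  = {b, c} ∪ {a}
  {a, b, c, d}  = {b, c} ∪ {a, d}
  {a, b, c, e}  = {b, c, e} ∪ {a}
  — 11 sets.
Step 3: 3 new —
  {d}  = complement {a, b, c, e}
  {e}  = complement {a, b, c, d}
  {d, e}  = complement {a, b, c}
  — 14 sets.
Step 4. New:
  {a, e}  = {e} ∪ {a}
  {b, c, d}  = {b, c} ∪ {d}
  — 16 sets.
Step 5: already closed under ᶜ and ∪.

|σ(ℰ)| = 16.  σ(ℰ) = { ∅, {a}, {d}, {e}, {a, d}, {a, e}, {b, c}, {d, e}, {a, b, c}, {a, d, e}, {b, c, d}, {b, c, e}, {a, b, c, d}, {a, b, c, e}, {b, c, d, e}, X }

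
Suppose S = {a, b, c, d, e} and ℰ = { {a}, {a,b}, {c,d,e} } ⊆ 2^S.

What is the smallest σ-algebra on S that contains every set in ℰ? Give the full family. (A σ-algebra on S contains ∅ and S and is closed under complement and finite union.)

Start: ℰ ∪ {∅, S} = { {}, {a}, {a,b}, {c,d,e}, S }.
Pass 1. New:
  {a,c,d,e}  = {c,d,e} ∪ {a}
  {b,c,d,e}  = {a}ᶜ
  [7 total]
Pass 2 (1 new):
  {b}  = {a,c,d,e}ᶜ
  [8 total]
After Pass 3 the family is unchanged; done.

Therefore σ(ℰ) = { {}, {a}, {b}, {a,b}, {c,d,e}, {a,c,d,e}, {b,c,d,e}, S } (|σ(ℰ)| = 8).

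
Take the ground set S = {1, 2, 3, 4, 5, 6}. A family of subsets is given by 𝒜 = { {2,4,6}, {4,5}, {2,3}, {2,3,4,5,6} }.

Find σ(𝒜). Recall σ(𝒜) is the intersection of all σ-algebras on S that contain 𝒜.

|σ(𝒜)| = 64.  σ(𝒜) = { {}, {1}, {2}, {3}, {4}, {5}, {6}, {1,2}, {1,3}, {1,4}, {1,5}, {1,6}, {2,3}, {2,4}, {2,5}, {2,6}, {3,4}, {3,5}, {3,6}, {4,5}, {4,6}, {5,6}, {1,2,3}, {1,2,4}, {1,2,5}, {1,2,6}, {1,3,4}, {1,3,5}, {1,3,6}, {1,4,5}, {1,4,6}, {1,5,6}, {2,3,4}, {2,3,5}, {2,3,6}, {2,4,5}, {2,4,6}, {2,5,6}, {3,4,5}, {3,4,6}, {3,5,6}, {4,5,6}, {1,2,3,4}, {1,2,3,5}, {1,2,3,6}, {1,2,4,5}, {1,2,4,6}, {1,2,5,6}, {1,3,4,5}, {1,3,4,6}, {1,3,5,6}, {1,4,5,6}, {2,3,4,5}, {2,3,4,6}, {2,3,5,6}, {2,4,5,6}, {3,4,5,6}, {1,2,3,4,5}, {1,2,3,4,6}, {1,2,3,5,6}, {1,2,4,5,6}, {1,3,4,5,6}, {2,3,4,5,6}, S }

Derivation:
Seed the family with 𝒜 together with ∅ and S: { {}, {2,3}, {4,5}, {2,4,6}, {2,3,4,5,6}, S }.
Iteration 1: 7 new —
  {1}  = ᶜ of {2,3,4,5,6}
  {1,3,5}  = ᶜ of {2,4,6}
  {1,2,3,6}  = ᶜ of {4,5}
  {1,4,5,6}  = ᶜ of {2,3}
  {2,3,4,5}  = {4,5} ∪ {2,3}
  {2,3,4,6}  = {2,4,6} ∪ {2,3}
  {2,4,5,6}  = {4,5} ∪ {2,4,6}
  (now 13)
Iteration 2. New:
  {1,3}  = ᶜ of {2,4,5,6}
  {1,5}  = ᶜ of {2,3,4,6}
  {1,6}  = ᶜ of {2,3,4,5}
  {1,2,3}  = {2,3} ∪ {1}
  {1,4,5}  = {4,5} ∪ {1}
  {1,2,3,5}  = {1,3,5} ∪ {2,3}
  {1,2,4,6}  = {2,4,6} ∪ {1}
  {1,3,4,5}  = {1,3,5} ∪ {4,5}
  {1,2,3,4,5}  = {1,3,5} ∪ {2,3,4,5}
  {1,2,3,4,6}  = {2,4,6} ∪ {1,2,3,6}
  {1,2,3,5,6}  = {1,3,5} ∪ {1,2,3,6}
  {1,2,4,5,6}  = {2,4,6} ∪ {1,4,5,6}
  {1,3,4,5,6}  = {1,3,5} ∪ {1,4,5,6}
  (now 26)
Iteration 3: 13 new —
  {2}  = ᶜ of {1,3,4,5,6}
  {3}  = ᶜ of {1,2,4,5,6}
  {4}  = ᶜ of {1,2,3,5,6}
  {5}  = ᶜ of {1,2,3,4,6}
  {6}  = ᶜ of {1,2,3,4,5}
  {2,6}  = ᶜ of {1,3,4,5}
  {3,5}  = ᶜ of {1,2,4,6}
  {4,6}  = ᶜ of {1,2,3,5}
  {1,3,6}  = {1,6} ∪ {1,3}
  {1,5,6}  = {1,6} ∪ {1,5}
  {2,3,6}  = ᶜ of {1,4,5}
  {4,5,6}  = ᶜ of {1,2,3}
  {1,3,5,6}  = {1,6} ∪ {1,3,5}
  (now 39)
Iteration 4: +24 →
  {1,2}  = {2} ∪ {1}
  {1,4}  = {4} ∪ {1}
  {2,4}  = ᶜ of {1,3,5,6}
  {2,5}  = {2} ∪ {5}
  {3,4}  = {3} ∪ {4}
  {3,6}  = {3} ∪ {6}
  {5,6}  = {6} ∪ {5}
  {1,2,5}  = {2} ∪ {1,5}
  {1,2,6}  = {1,6} ∪ {2}
  {1,3,4}  = {1,3} ∪ {4}
  {1,4,6}  = {1,6} ∪ {4}
  {2,3,4}  = ᶜ of {1,5,6}
  {2,3,5}  = {2} ∪ {3,5}
  {2,4,5}  = ᶜ of {1,3,6}
  {2,5,6}  = {2,6} ∪ {5}
  {3,4,5}  = {4,5} ∪ {3,5}
  {3,4,6}  = {3} ∪ {4,6}
  {3,5,6}  = {3,5} ∪ {6}
  {1,2,3,4}  = {1,2,3} ∪ {4}
  {1,2,4,5}  = {2} ∪ {1,4,5}
  {1,2,5,6}  = {2} ∪ {1,5,6}
  {1,3,4,6}  = {1,3,6} ∪ {4}
  {2,3,5,6}  = {3,5} ∪ {2,3,6}
  {3,4,5,6}  = {3,5} ∪ {4,5,6}
  (now 63)
Iteration 5 adds 1:
  {1,2,4}  = ᶜ of {3,5,6}
  (now 64)
Iteration 6: already closed under ᶜ and ∪.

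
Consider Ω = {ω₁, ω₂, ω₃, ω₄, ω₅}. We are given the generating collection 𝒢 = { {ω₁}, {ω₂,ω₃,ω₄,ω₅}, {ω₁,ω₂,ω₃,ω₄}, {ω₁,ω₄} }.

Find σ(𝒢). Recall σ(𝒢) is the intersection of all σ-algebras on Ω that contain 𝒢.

|σ(𝒢)| = 16.  σ(𝒢) = { {}, {ω₁}, {ω₄}, {ω₅}, {ω₁,ω₄}, {ω₁,ω₅}, {ω₂,ω₃}, {ω₄,ω₅}, {ω₁,ω₂,ω₃}, {ω₁,ω₄,ω₅}, {ω₂,ω₃,ω₄}, {ω₂,ω₃,ω₅}, {ω₁,ω₂,ω₃,ω₄}, {ω₁,ω₂,ω₃,ω₅}, {ω₂,ω₃,ω₄,ω₅}, Ω }

Check:
Seed the family with 𝒢 together with ∅ and Ω: { {}, {ω₁}, {ω₁,ω₄}, {ω₁,ω₂,ω₃,ω₄}, {ω₂,ω₃,ω₄,ω₅}, Ω }.
Pass 1: 2 new —
  {ω₅}  = ᶜ of {ω₁,ω₂,ω₃,ω₄}
  {ω₂,ω₃,ω₅}  = ᶜ of {ω₁,ω₄}
Pass 2. New:
  {ω₁,ω₅}  = {ω₅} ∪ {ω₁}
  {ω₁,ω₄,ω₅}  = {ω₁,ω₄} ∪ {ω₅}
  {ω₁,ω₂,ω₃,ω₅}  = {ω₂,ω₃,ω₅} ∪ {ω₁}
Pass 3: 3 new —
  {ω₄}  = ᶜ of {ω₁,ω₂,ω₃,ω₅}
  {ω₂,ω₃}  = ᶜ of {ω₁,ω₄,ω₅}
  {ω₂,ω₃,ω₄}  = ᶜ of {ω₁,ω₅}
Pass 4: +2 →
  {ω₄,ω₅}  = {ω₄} ∪ {ω₅}
  {ω₁,ω₂,ω₃}  = {ω₂,ω₃} ∪ {ω₁}
Pass 5: already closed under ᶜ and ∪.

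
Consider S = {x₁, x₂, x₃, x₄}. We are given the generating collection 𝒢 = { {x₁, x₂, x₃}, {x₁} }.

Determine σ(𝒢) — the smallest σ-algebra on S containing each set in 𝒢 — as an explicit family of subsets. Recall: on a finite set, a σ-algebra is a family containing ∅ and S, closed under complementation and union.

|σ(𝒢)| = 8.  σ(𝒢) = { {}, {x₁}, {x₄}, {x₁, x₄}, {x₂, x₃}, {x₁, x₂, x₃}, {x₂, x₃, x₄}, S }

Check:
Take S₀ = 𝒢 ∪ {∅, S} = { {}, {x₁}, {x₁, x₂, x₃}, S }.
Round 1. New:
  {x₄}  = S∖{x₁, x₂, x₃}
  {x₂, x₃, x₄}  = S∖{x₁}
  |family| = 6
Round 2. New:
  {x₁, x₄}  = {x₄} ∪ {x₁}
  |family| = 7
Round 3 adds 1:
  {x₂, x₃}  = S∖{x₁, x₄}
  |family| = 8
Round 4: stable.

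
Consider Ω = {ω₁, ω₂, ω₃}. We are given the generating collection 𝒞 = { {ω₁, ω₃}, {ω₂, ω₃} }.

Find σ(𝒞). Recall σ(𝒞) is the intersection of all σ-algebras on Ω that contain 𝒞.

σ(𝒞) = { {}, {ω₁}, {ω₂}, {ω₃}, {ω₁, ω₂}, {ω₁, ω₃}, {ω₂, ω₃}, Ω }

Working:
Initial family (4 sets): { {}, {ω₁, ω₃}, {ω₂, ω₃}, Ω }.
Iteration 1 adds 2:
  {ω₁}  = {ω₂, ω₃}ᶜ
  {ω₂}  = {ω₁, ω₃}ᶜ
  (now 6)
Iteration 2. New:
  {ω₁, ω₂}  = {ω₂} ∪ {ω₁}
  (now 7)
Iteration 3 (1 new):
  {ω₃}  = {ω₁, ω₂}ᶜ
  (now 8)
Iteration 4: already closed under ᶜ and ∪.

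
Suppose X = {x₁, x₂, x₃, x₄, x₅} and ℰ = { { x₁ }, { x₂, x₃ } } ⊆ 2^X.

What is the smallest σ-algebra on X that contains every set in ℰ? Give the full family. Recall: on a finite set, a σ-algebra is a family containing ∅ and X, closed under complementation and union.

Answer: σ(ℰ) = { ∅, { x₁ }, { x₂, x₃ }, { x₄, x₅ }, { x₁, x₂, x₃ }, { x₁, x₄, x₅ }, { x₂, x₃, x₄, x₅ }, X }

Working:
Begin from { ∅, { x₁ }, { x₂, x₃ }, X } (that is, ℰ plus ∅ and X).
Step 1 adds 3:
  { x₁, x₂, x₃ }  = { x₁ } ∪ { x₂, x₃ }
  { x₁, x₄, x₅ }  = { x₂, x₃ }ᶜ
  { x₂, x₃, x₄, x₅ }  = { x₁ }ᶜ
  — 7 sets.
Step 2 (1 new):
  { x₄, x₅ }  = { x₁, x₂, x₃ }ᶜ
  — 8 sets.
After Step 3 the family is unchanged; done.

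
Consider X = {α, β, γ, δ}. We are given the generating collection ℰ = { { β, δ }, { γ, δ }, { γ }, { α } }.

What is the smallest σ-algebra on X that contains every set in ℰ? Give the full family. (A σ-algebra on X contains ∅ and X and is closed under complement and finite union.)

Answer: σ(ℰ) = { {}, { α }, { β }, { γ }, { δ }, { α, β }, { α, γ }, { α, δ }, { β, γ }, { β, δ }, { γ, δ }, { α, β, γ }, { α, β, δ }, { α, γ, δ }, { β, γ, δ }, X }

Working:
Initial family (6 sets): { {}, { α }, { γ }, { β, δ }, { γ, δ }, X }.
Step 1: 5 new —
  { α, β }  = complement { γ, δ }
  { α, γ }  = complement { β, δ }
  { α, β, δ }  = complement { γ }
  { α, γ, δ }  = { γ, δ } ∪ { α }
  { β, γ, δ }  = complement { α }
  — 11 sets.
Step 2 (2 new):
  { β }  = complement { α, γ, δ }
  { α, β, γ }  = { α, β } ∪ { γ }
  — 13 sets.
Step 3: 2 new —
  { δ }  = complement { α, β, γ }
  { β, γ }  = { γ } ∪ { β }
  — 15 sets.
Step 4. New:
  { α, δ }  = complement { β, γ }
  — 16 sets.
After Step 5 the family is unchanged; done.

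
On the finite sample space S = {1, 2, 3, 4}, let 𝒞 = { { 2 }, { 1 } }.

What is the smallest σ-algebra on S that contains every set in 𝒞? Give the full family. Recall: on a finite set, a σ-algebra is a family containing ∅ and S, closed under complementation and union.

Begin from { {}, { 1 }, { 2 }, S } (that is, 𝒞 plus ∅ and S).
Iteration 1 adds 3:
  { 1, 2 }  = { 2 } ∪ { 1 }
  { 1, 3, 4 }  = complement { 2 }
  { 2, 3, 4 }  = complement { 1 }
  — 7 sets.
Iteration 2 (1 new):
  { 3, 4 }  = complement { 1, 2 }
  — 8 sets.
Iteration 3 adds nothing — fixpoint reached.

σ(𝒞) = { {}, { 1 }, { 2 }, { 1, 2 }, { 3, 4 }, { 1, 3, 4 }, { 2, 3, 4 }, S }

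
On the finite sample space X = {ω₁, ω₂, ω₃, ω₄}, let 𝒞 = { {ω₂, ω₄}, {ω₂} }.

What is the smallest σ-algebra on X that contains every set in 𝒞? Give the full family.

Seed the family with 𝒞 together with ∅ and X: { {}, {ω₂}, {ω₂, ω₄}, X }.
Iteration 1. New:
  {ω₁, ω₃}  = complement {ω₂, ω₄}
  {ω₁, ω₃, ω₄}  = complement {ω₂}
  [6 total]
Iteration 2 adds 1:
  {ω₁, ω₂, ω₃}  = {ω₁, ω₃} ∪ {ω₂}
  [7 total]
Iteration 3: 1 new —
  {ω₄}  = complement {ω₁, ω₂, ω₃}
  [8 total]
After Iteration 4 the family is unchanged; done.

|σ(𝒞)| = 8.  σ(𝒞) = { {}, {ω₂}, {ω₄}, {ω₁, ω₃}, {ω₂, ω₄}, {ω₁, ω₂, ω₃}, {ω₁, ω₃, ω₄}, X }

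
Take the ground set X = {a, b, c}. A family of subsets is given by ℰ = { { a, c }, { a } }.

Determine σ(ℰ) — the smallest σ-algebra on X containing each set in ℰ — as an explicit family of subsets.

|σ(ℰ)| = 8.  σ(ℰ) = { {}, { a }, { b }, { c }, { a, b }, { a, c }, { b, c }, X }

Trace:
Take S₀ = ℰ ∪ {∅, X} = { {}, { a }, { a, c }, X }.
Iteration 1 (2 new):
  { b }  = { a, c }ᶜ
  { b, c }  = { a }ᶜ
  — 6 sets.
Iteration 2 (1 new):
  { a, b }  = { b } ∪ { a }
  — 7 sets.
Iteration 3 (1 new):
  { c }  = { a, b }ᶜ
  — 8 sets.
Iteration 4: no new sets; the family is a σ-algebra.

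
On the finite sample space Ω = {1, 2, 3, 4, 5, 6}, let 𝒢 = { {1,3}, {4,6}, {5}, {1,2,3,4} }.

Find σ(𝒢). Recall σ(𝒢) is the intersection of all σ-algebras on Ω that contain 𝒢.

Take S₀ = 𝒢 ∪ {∅, Ω} = { {}, {5}, {1,3}, {4,6}, {1,2,3,4}, Ω }.
Round 1 (8 new):
  {5,6}  = ᶜ of {1,2,3,4}
  {1,3,5}  = {1,3} ∪ {5}
  {4,5,6}  = {4,6} ∪ {5}
  {1,2,3,5}  = ᶜ of {4,6}
  {1,3,4,6}  = {1,3} ∪ {4,6}
  {2,4,5,6}  = ᶜ of {1,3}
  {1,2,3,4,5}  = {1,2,3,4} ∪ {5}
  {1,2,3,4,6}  = ᶜ of {5}
  |family| = 14
Round 2 (7 new):
  {6}  = ᶜ of {1,2,3,4,5}
  {2,5}  = ᶜ of {1,3,4,6}
  {1,2,3}  = ᶜ of {4,5,6}
  {2,4,6}  = ᶜ of {1,3,5}
  {1,3,5,6}  = {5,6} ∪ {1,3,5}
  {1,2,3,5,6}  = {5,6} ∪ {1,2,3,5}
  {1,3,4,5,6}  = {5,6} ∪ {1,3,4,6}
  |family| = 21
Round 3: +6 →
  {2}  = ᶜ of {1,3,4,5,6}
  {4}  = ᶜ of {1,2,3,5,6}
  {2,4}  = ᶜ of {1,3,5,6}
  {1,3,6}  = {1,3} ∪ {6}
  {2,5,6}  = {2,5} ∪ {5,6}
  {1,2,3,6}  = {1,2,3} ∪ {6}
  |family| = 27
Round 4: +5 →
  {2,6}  = {2} ∪ {6}
  {4,5}  = ᶜ of {1,2,3,6}
  {1,3,4}  = ᶜ of {2,5,6}
  {2,4,5}  = ᶜ of {1,3,6}
  {1,3,4,5}  = {1,3,5} ∪ {4}
  |family| = 32
Round 5: closed — nothing new.

Therefore σ(𝒢) = { {}, {2}, {4}, {5}, {6}, {1,3}, {2,4}, {2,5}, {2,6}, {4,5}, {4,6}, {5,6}, {1,2,3}, {1,3,4}, {1,3,5}, {1,3,6}, {2,4,5}, {2,4,6}, {2,5,6}, {4,5,6}, {1,2,3,4}, {1,2,3,5}, {1,2,3,6}, {1,3,4,5}, {1,3,4,6}, {1,3,5,6}, {2,4,5,6}, {1,2,3,4,5}, {1,2,3,4,6}, {1,2,3,5,6}, {1,3,4,5,6}, Ω } (|σ(𝒢)| = 32).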